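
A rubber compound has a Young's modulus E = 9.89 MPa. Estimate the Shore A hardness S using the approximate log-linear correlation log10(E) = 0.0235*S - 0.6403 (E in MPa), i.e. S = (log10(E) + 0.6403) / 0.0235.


log10(E) = 0.0235*S - 0.6403  =>  S = (log10(E) + 0.6403) / 0.0235
log10(9.89) = 0.995196
S = (0.995196 + 0.6403) / 0.0235 = 1.635496 / 0.0235
S = 69.6

Shore A = 69.6


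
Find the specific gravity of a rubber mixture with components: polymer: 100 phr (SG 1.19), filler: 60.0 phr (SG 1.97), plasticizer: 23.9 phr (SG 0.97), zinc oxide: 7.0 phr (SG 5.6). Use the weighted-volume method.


Sum of weights = 190.9
Volume contributions:
  polymer: 100/1.19 = 84.0336
  filler: 60.0/1.97 = 30.4569
  plasticizer: 23.9/0.97 = 24.6392
  zinc oxide: 7.0/5.6 = 1.2500
Sum of volumes = 140.3796
SG = 190.9 / 140.3796 = 1.36

SG = 1.36


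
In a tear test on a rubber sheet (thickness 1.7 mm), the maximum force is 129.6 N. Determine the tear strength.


Tear strength = force / thickness
= 129.6 / 1.7
= 76.24 N/mm

76.24 N/mm


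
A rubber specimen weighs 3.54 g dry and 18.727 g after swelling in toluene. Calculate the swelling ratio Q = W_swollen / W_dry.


Q = W_swollen / W_dry
Q = 18.727 / 3.54
Q = 5.29

Q = 5.29


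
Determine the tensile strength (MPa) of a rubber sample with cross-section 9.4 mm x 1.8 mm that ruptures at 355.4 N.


Area = width * thickness = 9.4 * 1.8 = 16.92 mm^2
TS = force / area = 355.4 / 16.92 = 21.0 MPa

21.0 MPa


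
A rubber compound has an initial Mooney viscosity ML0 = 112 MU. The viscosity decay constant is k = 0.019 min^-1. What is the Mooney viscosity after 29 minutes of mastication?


ML = ML0 * exp(-k * t)
ML = 112 * exp(-0.019 * 29)
ML = 112 * 0.5764
ML = 64.55 MU

64.55 MU


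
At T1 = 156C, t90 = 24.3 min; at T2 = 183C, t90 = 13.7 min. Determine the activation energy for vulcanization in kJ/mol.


T1 = 429.15 K, T2 = 456.15 K
1/T1 - 1/T2 = 1.3793e-04
ln(t1/t2) = ln(24.3/13.7) = 0.5731
Ea = 8.314 * 0.5731 / 1.3793e-04 = 34544.4829 J/mol
Ea = 34.54 kJ/mol

34.54 kJ/mol


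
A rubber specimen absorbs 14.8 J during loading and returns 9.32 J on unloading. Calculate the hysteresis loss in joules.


Hysteresis loss = loading - unloading
= 14.8 - 9.32
= 5.48 J

5.48 J


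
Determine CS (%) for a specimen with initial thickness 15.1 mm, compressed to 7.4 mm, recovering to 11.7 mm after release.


CS = (t0 - recovered) / (t0 - ts) * 100
= (15.1 - 11.7) / (15.1 - 7.4) * 100
= 3.4 / 7.7 * 100
= 44.2%

44.2%


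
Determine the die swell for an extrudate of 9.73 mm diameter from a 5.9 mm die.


Die swell ratio = D_extrudate / D_die
= 9.73 / 5.9
= 1.649

Die swell = 1.649


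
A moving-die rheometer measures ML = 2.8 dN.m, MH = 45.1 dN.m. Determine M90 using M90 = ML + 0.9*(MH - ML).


M90 = ML + 0.9 * (MH - ML)
M90 = 2.8 + 0.9 * (45.1 - 2.8)
M90 = 2.8 + 0.9 * 42.3
M90 = 40.87 dN.m

40.87 dN.m


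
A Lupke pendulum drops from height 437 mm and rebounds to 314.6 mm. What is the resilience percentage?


Resilience = h_rebound / h_drop * 100
= 314.6 / 437 * 100
= 72.0%

72.0%


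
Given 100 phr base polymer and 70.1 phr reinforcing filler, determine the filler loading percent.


Filler % = filler / (rubber + filler) * 100
= 70.1 / (100 + 70.1) * 100
= 70.1 / 170.1 * 100
= 41.21%

41.21%


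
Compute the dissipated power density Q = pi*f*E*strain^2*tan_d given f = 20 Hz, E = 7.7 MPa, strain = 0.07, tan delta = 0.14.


Q = pi * f * E * strain^2 * tan_d
= pi * 20 * 7.7 * 0.07^2 * 0.14
= pi * 20 * 7.7 * 0.0049 * 0.14
= 0.3319

Q = 0.3319


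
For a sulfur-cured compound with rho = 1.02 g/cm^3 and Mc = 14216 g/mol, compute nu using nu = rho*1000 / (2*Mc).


nu = rho * 1000 / (2 * Mc)
nu = 1.02 * 1000 / (2 * 14216)
nu = 1020.0 / 28432
nu = 0.0359 mol/L

0.0359 mol/L


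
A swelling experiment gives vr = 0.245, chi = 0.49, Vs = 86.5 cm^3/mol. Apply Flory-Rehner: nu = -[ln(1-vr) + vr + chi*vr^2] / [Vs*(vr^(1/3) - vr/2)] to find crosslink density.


ln(1 - vr) = ln(1 - 0.245) = -0.2810
Numerator = -((-0.2810) + 0.245 + 0.49 * 0.245^2) = 0.0066
Denominator = 86.5 * (0.245^(1/3) - 0.245/2) = 43.5296
nu = 0.0066 / 43.5296 = 1.5220e-04 mol/cm^3

1.5220e-04 mol/cm^3


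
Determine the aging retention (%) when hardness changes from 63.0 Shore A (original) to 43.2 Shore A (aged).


Retention = aged / original * 100
= 43.2 / 63.0 * 100
= 68.6%

68.6%


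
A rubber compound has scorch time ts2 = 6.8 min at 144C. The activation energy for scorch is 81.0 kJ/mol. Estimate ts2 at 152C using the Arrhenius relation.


Convert temperatures: T1 = 144 + 273.15 = 417.15 K, T2 = 152 + 273.15 = 425.15 K
ts2_new = 6.8 * exp(81000 / 8.314 * (1/425.15 - 1/417.15))
1/T2 - 1/T1 = -4.5108e-05
ts2_new = 4.38 min

4.38 min


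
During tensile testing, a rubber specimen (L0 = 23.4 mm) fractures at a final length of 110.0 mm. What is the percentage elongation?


Elongation = (Lf - L0) / L0 * 100
= (110.0 - 23.4) / 23.4 * 100
= 86.6 / 23.4 * 100
= 370.1%

370.1%


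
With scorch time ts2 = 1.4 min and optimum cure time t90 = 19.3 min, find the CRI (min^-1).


CRI = 100 / (t90 - ts2)
= 100 / (19.3 - 1.4)
= 100 / 17.9
= 5.59 min^-1

5.59 min^-1


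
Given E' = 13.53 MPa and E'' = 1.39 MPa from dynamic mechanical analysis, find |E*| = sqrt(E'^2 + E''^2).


|E*| = sqrt(E'^2 + E''^2)
= sqrt(13.53^2 + 1.39^2)
= sqrt(183.0609 + 1.9321)
= 13.601 MPa

13.601 MPa


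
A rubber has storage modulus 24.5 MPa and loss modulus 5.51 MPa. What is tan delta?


tan delta = E'' / E'
= 5.51 / 24.5
= 0.2249

tan delta = 0.2249


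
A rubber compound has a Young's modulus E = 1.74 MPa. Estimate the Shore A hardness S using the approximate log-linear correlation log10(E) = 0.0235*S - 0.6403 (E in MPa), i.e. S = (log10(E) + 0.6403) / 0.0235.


log10(E) = 0.0235*S - 0.6403  =>  S = (log10(E) + 0.6403) / 0.0235
log10(1.74) = 0.240549
S = (0.240549 + 0.6403) / 0.0235 = 0.880849 / 0.0235
S = 37.5

Shore A = 37.5


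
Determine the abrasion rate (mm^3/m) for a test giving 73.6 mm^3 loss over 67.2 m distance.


Rate = volume_loss / distance
= 73.6 / 67.2
= 1.095 mm^3/m

1.095 mm^3/m


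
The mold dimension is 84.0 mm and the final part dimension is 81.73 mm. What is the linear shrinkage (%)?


Shrinkage = (mold - part) / mold * 100
= (84.0 - 81.73) / 84.0 * 100
= 2.27 / 84.0 * 100
= 2.7%

2.7%


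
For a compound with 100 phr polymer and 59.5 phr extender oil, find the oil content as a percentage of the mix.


Oil % = oil / (100 + oil) * 100
= 59.5 / (100 + 59.5) * 100
= 59.5 / 159.5 * 100
= 37.3%

37.3%


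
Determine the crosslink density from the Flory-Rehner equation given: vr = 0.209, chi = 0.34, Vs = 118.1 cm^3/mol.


ln(1 - vr) = ln(1 - 0.209) = -0.2345
Numerator = -((-0.2345) + 0.209 + 0.34 * 0.209^2) = 0.0106
Denominator = 118.1 * (0.209^(1/3) - 0.209/2) = 57.7447
nu = 0.0106 / 57.7447 = 1.8367e-04 mol/cm^3

1.8367e-04 mol/cm^3


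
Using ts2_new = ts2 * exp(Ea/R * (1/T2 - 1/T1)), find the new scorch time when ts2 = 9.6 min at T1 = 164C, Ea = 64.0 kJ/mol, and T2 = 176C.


Convert temperatures: T1 = 164 + 273.15 = 437.15 K, T2 = 176 + 273.15 = 449.15 K
ts2_new = 9.6 * exp(64000 / 8.314 * (1/449.15 - 1/437.15))
1/T2 - 1/T1 = -6.1117e-05
ts2_new = 6.0 min

6.0 min


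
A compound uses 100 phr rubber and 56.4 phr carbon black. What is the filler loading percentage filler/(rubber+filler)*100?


Filler % = filler / (rubber + filler) * 100
= 56.4 / (100 + 56.4) * 100
= 56.4 / 156.4 * 100
= 36.06%

36.06%


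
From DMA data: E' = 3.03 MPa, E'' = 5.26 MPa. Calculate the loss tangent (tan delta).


tan delta = E'' / E'
= 5.26 / 3.03
= 1.736

tan delta = 1.736


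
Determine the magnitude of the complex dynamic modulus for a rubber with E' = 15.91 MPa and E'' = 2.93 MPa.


|E*| = sqrt(E'^2 + E''^2)
= sqrt(15.91^2 + 2.93^2)
= sqrt(253.1281 + 8.5849)
= 16.178 MPa

16.178 MPa


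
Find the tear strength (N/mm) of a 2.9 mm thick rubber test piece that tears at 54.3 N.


Tear strength = force / thickness
= 54.3 / 2.9
= 18.72 N/mm

18.72 N/mm


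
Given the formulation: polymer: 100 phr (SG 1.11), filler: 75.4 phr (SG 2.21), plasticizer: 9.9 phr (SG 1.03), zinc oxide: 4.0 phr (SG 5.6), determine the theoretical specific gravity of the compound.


Sum of weights = 189.3
Volume contributions:
  polymer: 100/1.11 = 90.0901
  filler: 75.4/2.21 = 34.1176
  plasticizer: 9.9/1.03 = 9.6117
  zinc oxide: 4.0/5.6 = 0.7143
Sum of volumes = 134.5337
SG = 189.3 / 134.5337 = 1.407

SG = 1.407


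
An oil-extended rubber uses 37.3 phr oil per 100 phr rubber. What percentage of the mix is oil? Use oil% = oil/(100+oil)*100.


Oil % = oil / (100 + oil) * 100
= 37.3 / (100 + 37.3) * 100
= 37.3 / 137.3 * 100
= 27.17%

27.17%


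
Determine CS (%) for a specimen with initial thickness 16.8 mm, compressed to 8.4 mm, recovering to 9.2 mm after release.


CS = (t0 - recovered) / (t0 - ts) * 100
= (16.8 - 9.2) / (16.8 - 8.4) * 100
= 7.6 / 8.4 * 100
= 90.5%

90.5%


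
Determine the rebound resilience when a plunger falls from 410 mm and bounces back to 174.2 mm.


Resilience = h_rebound / h_drop * 100
= 174.2 / 410 * 100
= 42.5%

42.5%


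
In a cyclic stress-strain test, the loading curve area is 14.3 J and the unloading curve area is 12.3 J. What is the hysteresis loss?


Hysteresis loss = loading - unloading
= 14.3 - 12.3
= 2.0 J

2.0 J


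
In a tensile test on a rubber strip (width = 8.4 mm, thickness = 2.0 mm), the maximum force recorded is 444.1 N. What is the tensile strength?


Area = width * thickness = 8.4 * 2.0 = 16.8 mm^2
TS = force / area = 444.1 / 16.8 = 26.43 MPa

26.43 MPa


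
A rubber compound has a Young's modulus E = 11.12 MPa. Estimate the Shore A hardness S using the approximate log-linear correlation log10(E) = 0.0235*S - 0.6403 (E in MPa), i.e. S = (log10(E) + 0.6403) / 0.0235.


log10(E) = 0.0235*S - 0.6403  =>  S = (log10(E) + 0.6403) / 0.0235
log10(11.12) = 1.046105
S = (1.046105 + 0.6403) / 0.0235 = 1.686405 / 0.0235
S = 71.8

Shore A = 71.8


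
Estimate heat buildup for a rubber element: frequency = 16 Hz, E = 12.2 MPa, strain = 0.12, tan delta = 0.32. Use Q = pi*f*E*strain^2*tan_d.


Q = pi * f * E * strain^2 * tan_d
= pi * 16 * 12.2 * 0.12^2 * 0.32
= pi * 16 * 12.2 * 0.0144 * 0.32
= 2.8258

Q = 2.8258


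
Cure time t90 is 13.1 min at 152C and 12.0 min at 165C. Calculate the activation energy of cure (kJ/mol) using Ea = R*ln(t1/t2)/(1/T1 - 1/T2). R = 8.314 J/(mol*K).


T1 = 425.15 K, T2 = 438.15 K
1/T1 - 1/T2 = 6.9788e-05
ln(t1/t2) = ln(13.1/12.0) = 0.0877
Ea = 8.314 * 0.0877 / 6.9788e-05 = 10448.6190 J/mol
Ea = 10.45 kJ/mol

10.45 kJ/mol


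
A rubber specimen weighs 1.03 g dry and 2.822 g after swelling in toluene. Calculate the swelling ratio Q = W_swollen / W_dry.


Q = W_swollen / W_dry
Q = 2.822 / 1.03
Q = 2.74

Q = 2.74


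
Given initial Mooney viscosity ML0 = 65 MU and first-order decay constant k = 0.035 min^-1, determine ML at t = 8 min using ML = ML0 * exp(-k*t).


ML = ML0 * exp(-k * t)
ML = 65 * exp(-0.035 * 8)
ML = 65 * 0.7558
ML = 49.13 MU

49.13 MU


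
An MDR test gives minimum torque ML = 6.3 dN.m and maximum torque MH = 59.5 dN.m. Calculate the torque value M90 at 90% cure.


M90 = ML + 0.9 * (MH - ML)
M90 = 6.3 + 0.9 * (59.5 - 6.3)
M90 = 6.3 + 0.9 * 53.2
M90 = 54.18 dN.m

54.18 dN.m


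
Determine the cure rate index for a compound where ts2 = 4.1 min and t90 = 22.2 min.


CRI = 100 / (t90 - ts2)
= 100 / (22.2 - 4.1)
= 100 / 18.1
= 5.52 min^-1

5.52 min^-1


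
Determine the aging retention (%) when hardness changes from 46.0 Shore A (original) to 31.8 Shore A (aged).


Retention = aged / original * 100
= 31.8 / 46.0 * 100
= 69.1%

69.1%


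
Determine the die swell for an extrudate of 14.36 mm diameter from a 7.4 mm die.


Die swell ratio = D_extrudate / D_die
= 14.36 / 7.4
= 1.941

Die swell = 1.941


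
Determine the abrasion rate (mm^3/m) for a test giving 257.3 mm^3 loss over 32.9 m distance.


Rate = volume_loss / distance
= 257.3 / 32.9
= 7.821 mm^3/m

7.821 mm^3/m


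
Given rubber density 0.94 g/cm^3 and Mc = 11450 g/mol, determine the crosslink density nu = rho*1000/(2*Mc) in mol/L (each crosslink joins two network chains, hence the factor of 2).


nu = rho * 1000 / (2 * Mc)
nu = 0.94 * 1000 / (2 * 11450)
nu = 940.0 / 22900
nu = 0.0410 mol/L

0.0410 mol/L


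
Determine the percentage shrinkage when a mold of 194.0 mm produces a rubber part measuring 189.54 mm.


Shrinkage = (mold - part) / mold * 100
= (194.0 - 189.54) / 194.0 * 100
= 4.46 / 194.0 * 100
= 2.3%

2.3%


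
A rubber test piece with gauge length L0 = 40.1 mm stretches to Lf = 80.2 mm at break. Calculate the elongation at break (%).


Elongation = (Lf - L0) / L0 * 100
= (80.2 - 40.1) / 40.1 * 100
= 40.1 / 40.1 * 100
= 100.0%

100.0%


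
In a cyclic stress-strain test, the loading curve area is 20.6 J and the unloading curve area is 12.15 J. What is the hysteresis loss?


Hysteresis loss = loading - unloading
= 20.6 - 12.15
= 8.45 J

8.45 J


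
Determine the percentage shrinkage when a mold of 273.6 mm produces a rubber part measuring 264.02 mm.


Shrinkage = (mold - part) / mold * 100
= (273.6 - 264.02) / 273.6 * 100
= 9.58 / 273.6 * 100
= 3.5%

3.5%


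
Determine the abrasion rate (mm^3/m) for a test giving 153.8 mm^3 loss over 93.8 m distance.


Rate = volume_loss / distance
= 153.8 / 93.8
= 1.64 mm^3/m

1.64 mm^3/m


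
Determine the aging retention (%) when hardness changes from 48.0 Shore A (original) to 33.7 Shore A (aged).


Retention = aged / original * 100
= 33.7 / 48.0 * 100
= 70.2%

70.2%


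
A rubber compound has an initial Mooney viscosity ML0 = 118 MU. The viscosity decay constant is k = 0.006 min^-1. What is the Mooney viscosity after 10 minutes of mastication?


ML = ML0 * exp(-k * t)
ML = 118 * exp(-0.006 * 10)
ML = 118 * 0.9418
ML = 111.13 MU

111.13 MU


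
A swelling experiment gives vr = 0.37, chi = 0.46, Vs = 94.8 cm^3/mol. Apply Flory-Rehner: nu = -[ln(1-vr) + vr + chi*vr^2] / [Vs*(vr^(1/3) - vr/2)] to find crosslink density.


ln(1 - vr) = ln(1 - 0.37) = -0.4620
Numerator = -((-0.4620) + 0.37 + 0.46 * 0.37^2) = 0.0291
Denominator = 94.8 * (0.37^(1/3) - 0.37/2) = 50.5194
nu = 0.0291 / 50.5194 = 5.7525e-04 mol/cm^3

5.7525e-04 mol/cm^3


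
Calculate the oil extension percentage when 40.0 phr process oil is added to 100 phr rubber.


Oil % = oil / (100 + oil) * 100
= 40.0 / (100 + 40.0) * 100
= 40.0 / 140.0 * 100
= 28.57%

28.57%


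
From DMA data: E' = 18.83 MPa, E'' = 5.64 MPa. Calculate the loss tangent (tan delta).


tan delta = E'' / E'
= 5.64 / 18.83
= 0.2995

tan delta = 0.2995


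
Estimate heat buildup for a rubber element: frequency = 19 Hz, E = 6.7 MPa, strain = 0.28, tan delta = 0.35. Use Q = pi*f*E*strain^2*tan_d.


Q = pi * f * E * strain^2 * tan_d
= pi * 19 * 6.7 * 0.28^2 * 0.35
= pi * 19 * 6.7 * 0.0784 * 0.35
= 10.9739

Q = 10.9739


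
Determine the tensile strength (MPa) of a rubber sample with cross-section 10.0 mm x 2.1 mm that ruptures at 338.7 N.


Area = width * thickness = 10.0 * 2.1 = 21.0 mm^2
TS = force / area = 338.7 / 21.0 = 16.13 MPa

16.13 MPa


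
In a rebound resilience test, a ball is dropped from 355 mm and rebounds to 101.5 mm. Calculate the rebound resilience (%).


Resilience = h_rebound / h_drop * 100
= 101.5 / 355 * 100
= 28.6%

28.6%


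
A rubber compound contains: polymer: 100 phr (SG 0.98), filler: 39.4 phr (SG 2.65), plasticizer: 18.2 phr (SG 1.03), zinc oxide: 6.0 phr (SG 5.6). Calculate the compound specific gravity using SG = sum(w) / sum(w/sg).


Sum of weights = 163.6
Volume contributions:
  polymer: 100/0.98 = 102.0408
  filler: 39.4/2.65 = 14.8679
  plasticizer: 18.2/1.03 = 17.6699
  zinc oxide: 6.0/5.6 = 1.0714
Sum of volumes = 135.6501
SG = 163.6 / 135.6501 = 1.206

SG = 1.206


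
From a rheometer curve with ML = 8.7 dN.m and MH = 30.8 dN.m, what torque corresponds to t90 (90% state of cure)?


M90 = ML + 0.9 * (MH - ML)
M90 = 8.7 + 0.9 * (30.8 - 8.7)
M90 = 8.7 + 0.9 * 22.1
M90 = 28.59 dN.m

28.59 dN.m


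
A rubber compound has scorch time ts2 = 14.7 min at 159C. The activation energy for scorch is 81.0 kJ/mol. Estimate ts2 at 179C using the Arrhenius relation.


Convert temperatures: T1 = 159 + 273.15 = 432.15 K, T2 = 179 + 273.15 = 452.15 K
ts2_new = 14.7 * exp(81000 / 8.314 * (1/452.15 - 1/432.15))
1/T2 - 1/T1 = -1.0236e-04
ts2_new = 5.42 min

5.42 min


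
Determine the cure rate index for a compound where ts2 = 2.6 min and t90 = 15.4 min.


CRI = 100 / (t90 - ts2)
= 100 / (15.4 - 2.6)
= 100 / 12.8
= 7.81 min^-1

7.81 min^-1


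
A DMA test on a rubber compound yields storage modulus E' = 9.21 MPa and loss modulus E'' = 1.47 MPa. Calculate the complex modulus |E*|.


|E*| = sqrt(E'^2 + E''^2)
= sqrt(9.21^2 + 1.47^2)
= sqrt(84.8241 + 2.1609)
= 9.327 MPa

9.327 MPa


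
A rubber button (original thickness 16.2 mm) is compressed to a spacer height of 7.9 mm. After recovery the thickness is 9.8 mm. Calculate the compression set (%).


CS = (t0 - recovered) / (t0 - ts) * 100
= (16.2 - 9.8) / (16.2 - 7.9) * 100
= 6.4 / 8.3 * 100
= 77.1%

77.1%


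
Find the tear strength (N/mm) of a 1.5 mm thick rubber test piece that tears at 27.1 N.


Tear strength = force / thickness
= 27.1 / 1.5
= 18.07 N/mm

18.07 N/mm


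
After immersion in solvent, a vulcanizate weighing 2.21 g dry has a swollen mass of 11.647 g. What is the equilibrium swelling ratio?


Q = W_swollen / W_dry
Q = 11.647 / 2.21
Q = 5.27

Q = 5.27


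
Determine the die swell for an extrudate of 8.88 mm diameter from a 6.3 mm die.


Die swell ratio = D_extrudate / D_die
= 8.88 / 6.3
= 1.41

Die swell = 1.41


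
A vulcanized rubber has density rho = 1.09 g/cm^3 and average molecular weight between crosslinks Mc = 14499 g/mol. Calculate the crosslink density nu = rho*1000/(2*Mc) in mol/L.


nu = rho * 1000 / (2 * Mc)
nu = 1.09 * 1000 / (2 * 14499)
nu = 1090.0 / 28998
nu = 0.0376 mol/L

0.0376 mol/L


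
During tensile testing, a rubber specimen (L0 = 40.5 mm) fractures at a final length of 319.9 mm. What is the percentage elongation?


Elongation = (Lf - L0) / L0 * 100
= (319.9 - 40.5) / 40.5 * 100
= 279.4 / 40.5 * 100
= 689.9%

689.9%


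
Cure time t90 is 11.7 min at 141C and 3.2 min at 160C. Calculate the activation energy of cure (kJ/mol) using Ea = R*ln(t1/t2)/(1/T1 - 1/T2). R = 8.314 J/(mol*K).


T1 = 414.15 K, T2 = 433.15 K
1/T1 - 1/T2 = 1.0592e-04
ln(t1/t2) = ln(11.7/3.2) = 1.2964
Ea = 8.314 * 1.2964 / 1.0592e-04 = 101766.3426 J/mol
Ea = 101.77 kJ/mol

101.77 kJ/mol


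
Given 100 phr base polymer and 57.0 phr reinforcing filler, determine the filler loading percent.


Filler % = filler / (rubber + filler) * 100
= 57.0 / (100 + 57.0) * 100
= 57.0 / 157.0 * 100
= 36.31%

36.31%


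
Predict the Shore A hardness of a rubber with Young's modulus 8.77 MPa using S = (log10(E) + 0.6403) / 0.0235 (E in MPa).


log10(E) = 0.0235*S - 0.6403  =>  S = (log10(E) + 0.6403) / 0.0235
log10(8.77) = 0.943000
S = (0.943000 + 0.6403) / 0.0235 = 1.583300 / 0.0235
S = 67.4

Shore A = 67.4


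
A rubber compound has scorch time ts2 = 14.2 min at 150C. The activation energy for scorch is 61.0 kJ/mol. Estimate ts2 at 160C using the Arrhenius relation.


Convert temperatures: T1 = 150 + 273.15 = 423.15 K, T2 = 160 + 273.15 = 433.15 K
ts2_new = 14.2 * exp(61000 / 8.314 * (1/433.15 - 1/423.15))
1/T2 - 1/T1 = -5.4559e-05
ts2_new = 9.52 min

9.52 min


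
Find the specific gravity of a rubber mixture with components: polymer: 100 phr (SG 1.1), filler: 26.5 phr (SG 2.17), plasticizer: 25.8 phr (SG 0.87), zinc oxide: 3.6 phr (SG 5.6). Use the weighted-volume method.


Sum of weights = 155.9
Volume contributions:
  polymer: 100/1.1 = 90.9091
  filler: 26.5/2.17 = 12.2120
  plasticizer: 25.8/0.87 = 29.6552
  zinc oxide: 3.6/5.6 = 0.6429
Sum of volumes = 133.4191
SG = 155.9 / 133.4191 = 1.168

SG = 1.168


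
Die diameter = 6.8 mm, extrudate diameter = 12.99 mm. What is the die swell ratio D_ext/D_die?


Die swell ratio = D_extrudate / D_die
= 12.99 / 6.8
= 1.91

Die swell = 1.91


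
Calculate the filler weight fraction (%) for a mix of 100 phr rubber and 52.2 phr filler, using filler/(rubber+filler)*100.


Filler % = filler / (rubber + filler) * 100
= 52.2 / (100 + 52.2) * 100
= 52.2 / 152.2 * 100
= 34.3%

34.3%


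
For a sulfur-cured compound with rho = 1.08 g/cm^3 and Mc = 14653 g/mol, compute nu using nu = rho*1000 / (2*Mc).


nu = rho * 1000 / (2 * Mc)
nu = 1.08 * 1000 / (2 * 14653)
nu = 1080.0 / 29306
nu = 0.0369 mol/L

0.0369 mol/L


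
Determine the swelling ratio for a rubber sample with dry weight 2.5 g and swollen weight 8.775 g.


Q = W_swollen / W_dry
Q = 8.775 / 2.5
Q = 3.51

Q = 3.51


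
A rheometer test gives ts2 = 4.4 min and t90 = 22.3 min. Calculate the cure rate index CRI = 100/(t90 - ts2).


CRI = 100 / (t90 - ts2)
= 100 / (22.3 - 4.4)
= 100 / 17.9
= 5.59 min^-1

5.59 min^-1


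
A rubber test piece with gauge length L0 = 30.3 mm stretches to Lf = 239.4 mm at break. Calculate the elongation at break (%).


Elongation = (Lf - L0) / L0 * 100
= (239.4 - 30.3) / 30.3 * 100
= 209.1 / 30.3 * 100
= 690.1%

690.1%


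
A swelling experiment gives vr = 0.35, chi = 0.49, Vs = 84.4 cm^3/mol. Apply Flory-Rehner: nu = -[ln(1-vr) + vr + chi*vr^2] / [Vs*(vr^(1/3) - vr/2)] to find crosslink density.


ln(1 - vr) = ln(1 - 0.35) = -0.4308
Numerator = -((-0.4308) + 0.35 + 0.49 * 0.35^2) = 0.0208
Denominator = 84.4 * (0.35^(1/3) - 0.35/2) = 44.7092
nu = 0.0208 / 44.7092 = 4.6429e-04 mol/cm^3

4.6429e-04 mol/cm^3


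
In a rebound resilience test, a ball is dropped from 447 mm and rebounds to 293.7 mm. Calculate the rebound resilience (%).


Resilience = h_rebound / h_drop * 100
= 293.7 / 447 * 100
= 65.7%

65.7%


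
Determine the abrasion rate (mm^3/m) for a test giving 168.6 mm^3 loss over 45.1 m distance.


Rate = volume_loss / distance
= 168.6 / 45.1
= 3.738 mm^3/m

3.738 mm^3/m


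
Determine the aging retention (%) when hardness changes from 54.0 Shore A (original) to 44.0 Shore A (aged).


Retention = aged / original * 100
= 44.0 / 54.0 * 100
= 81.5%

81.5%


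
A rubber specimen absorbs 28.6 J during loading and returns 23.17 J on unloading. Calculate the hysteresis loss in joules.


Hysteresis loss = loading - unloading
= 28.6 - 23.17
= 5.43 J

5.43 J


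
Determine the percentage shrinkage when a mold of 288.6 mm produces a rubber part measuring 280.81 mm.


Shrinkage = (mold - part) / mold * 100
= (288.6 - 280.81) / 288.6 * 100
= 7.79 / 288.6 * 100
= 2.7%

2.7%


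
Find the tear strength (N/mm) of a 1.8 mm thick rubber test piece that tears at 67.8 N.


Tear strength = force / thickness
= 67.8 / 1.8
= 37.67 N/mm

37.67 N/mm


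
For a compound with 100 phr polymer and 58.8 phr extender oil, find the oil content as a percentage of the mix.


Oil % = oil / (100 + oil) * 100
= 58.8 / (100 + 58.8) * 100
= 58.8 / 158.8 * 100
= 37.03%

37.03%


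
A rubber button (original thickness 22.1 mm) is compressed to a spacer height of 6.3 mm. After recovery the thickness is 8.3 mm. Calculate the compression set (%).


CS = (t0 - recovered) / (t0 - ts) * 100
= (22.1 - 8.3) / (22.1 - 6.3) * 100
= 13.8 / 15.8 * 100
= 87.3%

87.3%


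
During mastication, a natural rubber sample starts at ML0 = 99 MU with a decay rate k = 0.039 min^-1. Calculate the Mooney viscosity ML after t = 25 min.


ML = ML0 * exp(-k * t)
ML = 99 * exp(-0.039 * 25)
ML = 99 * 0.3772
ML = 37.34 MU

37.34 MU


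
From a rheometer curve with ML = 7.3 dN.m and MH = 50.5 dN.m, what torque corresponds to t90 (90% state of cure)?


M90 = ML + 0.9 * (MH - ML)
M90 = 7.3 + 0.9 * (50.5 - 7.3)
M90 = 7.3 + 0.9 * 43.2
M90 = 46.18 dN.m

46.18 dN.m


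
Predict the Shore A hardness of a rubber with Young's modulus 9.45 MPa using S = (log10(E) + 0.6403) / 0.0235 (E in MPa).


log10(E) = 0.0235*S - 0.6403  =>  S = (log10(E) + 0.6403) / 0.0235
log10(9.45) = 0.975432
S = (0.975432 + 0.6403) / 0.0235 = 1.615732 / 0.0235
S = 68.8

Shore A = 68.8


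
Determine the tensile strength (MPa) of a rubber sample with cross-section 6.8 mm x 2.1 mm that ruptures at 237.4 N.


Area = width * thickness = 6.8 * 2.1 = 14.28 mm^2
TS = force / area = 237.4 / 14.28 = 16.62 MPa

16.62 MPa


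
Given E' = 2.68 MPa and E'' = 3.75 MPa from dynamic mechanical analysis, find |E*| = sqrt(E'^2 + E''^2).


|E*| = sqrt(E'^2 + E''^2)
= sqrt(2.68^2 + 3.75^2)
= sqrt(7.1824 + 14.0625)
= 4.609 MPa

4.609 MPa


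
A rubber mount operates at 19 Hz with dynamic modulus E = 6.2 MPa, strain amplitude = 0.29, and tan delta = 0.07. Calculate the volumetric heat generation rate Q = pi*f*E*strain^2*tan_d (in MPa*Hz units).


Q = pi * f * E * strain^2 * tan_d
= pi * 19 * 6.2 * 0.29^2 * 0.07
= pi * 19 * 6.2 * 0.0841 * 0.07
= 2.1787

Q = 2.1787


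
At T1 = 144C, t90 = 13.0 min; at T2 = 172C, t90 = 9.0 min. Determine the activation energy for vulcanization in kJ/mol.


T1 = 417.15 K, T2 = 445.15 K
1/T1 - 1/T2 = 1.5079e-04
ln(t1/t2) = ln(13.0/9.0) = 0.3677
Ea = 8.314 * 0.3677 / 1.5079e-04 = 20275.5905 J/mol
Ea = 20.28 kJ/mol

20.28 kJ/mol


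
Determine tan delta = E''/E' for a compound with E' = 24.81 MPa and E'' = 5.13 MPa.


tan delta = E'' / E'
= 5.13 / 24.81
= 0.2068

tan delta = 0.2068


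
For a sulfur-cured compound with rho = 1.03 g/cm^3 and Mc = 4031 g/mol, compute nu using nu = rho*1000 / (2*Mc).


nu = rho * 1000 / (2 * Mc)
nu = 1.03 * 1000 / (2 * 4031)
nu = 1030.0 / 8062
nu = 0.1278 mol/L

0.1278 mol/L


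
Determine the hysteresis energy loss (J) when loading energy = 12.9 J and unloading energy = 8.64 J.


Hysteresis loss = loading - unloading
= 12.9 - 8.64
= 4.26 J

4.26 J


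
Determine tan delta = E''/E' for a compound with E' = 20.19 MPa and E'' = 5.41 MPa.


tan delta = E'' / E'
= 5.41 / 20.19
= 0.268

tan delta = 0.268


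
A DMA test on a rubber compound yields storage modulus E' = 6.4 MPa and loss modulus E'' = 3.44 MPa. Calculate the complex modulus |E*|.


|E*| = sqrt(E'^2 + E''^2)
= sqrt(6.4^2 + 3.44^2)
= sqrt(40.9600 + 11.8336)
= 7.266 MPa

7.266 MPa


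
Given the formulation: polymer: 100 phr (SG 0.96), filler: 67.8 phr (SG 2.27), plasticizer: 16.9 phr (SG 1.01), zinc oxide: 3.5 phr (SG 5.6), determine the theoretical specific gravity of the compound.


Sum of weights = 188.2
Volume contributions:
  polymer: 100/0.96 = 104.1667
  filler: 67.8/2.27 = 29.8678
  plasticizer: 16.9/1.01 = 16.7327
  zinc oxide: 3.5/5.6 = 0.6250
Sum of volumes = 151.3922
SG = 188.2 / 151.3922 = 1.243

SG = 1.243


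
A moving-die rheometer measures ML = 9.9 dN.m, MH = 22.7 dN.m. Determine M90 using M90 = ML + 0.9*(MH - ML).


M90 = ML + 0.9 * (MH - ML)
M90 = 9.9 + 0.9 * (22.7 - 9.9)
M90 = 9.9 + 0.9 * 12.8
M90 = 21.42 dN.m

21.42 dN.m


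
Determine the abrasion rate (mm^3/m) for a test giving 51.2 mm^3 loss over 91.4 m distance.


Rate = volume_loss / distance
= 51.2 / 91.4
= 0.56 mm^3/m

0.56 mm^3/m


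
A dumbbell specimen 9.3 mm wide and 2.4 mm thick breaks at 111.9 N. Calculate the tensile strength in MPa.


Area = width * thickness = 9.3 * 2.4 = 22.32 mm^2
TS = force / area = 111.9 / 22.32 = 5.01 MPa

5.01 MPa


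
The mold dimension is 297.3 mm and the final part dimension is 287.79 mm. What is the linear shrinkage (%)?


Shrinkage = (mold - part) / mold * 100
= (297.3 - 287.79) / 297.3 * 100
= 9.51 / 297.3 * 100
= 3.2%

3.2%


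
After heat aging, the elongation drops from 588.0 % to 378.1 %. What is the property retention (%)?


Retention = aged / original * 100
= 378.1 / 588.0 * 100
= 64.3%

64.3%


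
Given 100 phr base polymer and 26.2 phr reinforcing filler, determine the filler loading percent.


Filler % = filler / (rubber + filler) * 100
= 26.2 / (100 + 26.2) * 100
= 26.2 / 126.2 * 100
= 20.76%

20.76%


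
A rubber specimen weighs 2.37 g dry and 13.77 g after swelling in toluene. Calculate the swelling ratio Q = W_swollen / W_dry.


Q = W_swollen / W_dry
Q = 13.77 / 2.37
Q = 5.81

Q = 5.81


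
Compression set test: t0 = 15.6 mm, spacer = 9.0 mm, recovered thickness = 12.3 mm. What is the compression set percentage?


CS = (t0 - recovered) / (t0 - ts) * 100
= (15.6 - 12.3) / (15.6 - 9.0) * 100
= 3.3 / 6.6 * 100
= 50.0%

50.0%


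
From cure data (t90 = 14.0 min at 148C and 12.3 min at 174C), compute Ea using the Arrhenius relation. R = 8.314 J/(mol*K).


T1 = 421.15 K, T2 = 447.15 K
1/T1 - 1/T2 = 1.3806e-04
ln(t1/t2) = ln(14.0/12.3) = 0.1295
Ea = 8.314 * 0.1295 / 1.3806e-04 = 7795.7128 J/mol
Ea = 7.8 kJ/mol

7.8 kJ/mol


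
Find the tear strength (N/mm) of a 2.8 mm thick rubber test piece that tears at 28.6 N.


Tear strength = force / thickness
= 28.6 / 2.8
= 10.21 N/mm

10.21 N/mm


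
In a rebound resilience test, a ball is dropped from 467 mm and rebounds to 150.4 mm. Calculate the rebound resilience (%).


Resilience = h_rebound / h_drop * 100
= 150.4 / 467 * 100
= 32.2%

32.2%


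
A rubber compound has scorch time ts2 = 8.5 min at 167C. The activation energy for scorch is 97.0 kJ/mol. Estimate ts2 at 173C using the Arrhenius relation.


Convert temperatures: T1 = 167 + 273.15 = 440.15 K, T2 = 173 + 273.15 = 446.15 K
ts2_new = 8.5 * exp(97000 / 8.314 * (1/446.15 - 1/440.15))
1/T2 - 1/T1 = -3.0554e-05
ts2_new = 5.95 min

5.95 min


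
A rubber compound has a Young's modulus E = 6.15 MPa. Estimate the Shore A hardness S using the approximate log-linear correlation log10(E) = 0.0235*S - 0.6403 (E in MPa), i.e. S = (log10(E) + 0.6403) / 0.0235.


log10(E) = 0.0235*S - 0.6403  =>  S = (log10(E) + 0.6403) / 0.0235
log10(6.15) = 0.788875
S = (0.788875 + 0.6403) / 0.0235 = 1.429175 / 0.0235
S = 60.8

Shore A = 60.8


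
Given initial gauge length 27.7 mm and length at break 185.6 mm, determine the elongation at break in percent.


Elongation = (Lf - L0) / L0 * 100
= (185.6 - 27.7) / 27.7 * 100
= 157.9 / 27.7 * 100
= 570.0%

570.0%


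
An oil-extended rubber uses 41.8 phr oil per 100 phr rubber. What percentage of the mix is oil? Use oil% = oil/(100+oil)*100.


Oil % = oil / (100 + oil) * 100
= 41.8 / (100 + 41.8) * 100
= 41.8 / 141.8 * 100
= 29.48%

29.48%


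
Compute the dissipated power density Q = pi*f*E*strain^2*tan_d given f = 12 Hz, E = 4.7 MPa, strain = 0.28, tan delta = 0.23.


Q = pi * f * E * strain^2 * tan_d
= pi * 12 * 4.7 * 0.28^2 * 0.23
= pi * 12 * 4.7 * 0.0784 * 0.23
= 3.1950

Q = 3.1950


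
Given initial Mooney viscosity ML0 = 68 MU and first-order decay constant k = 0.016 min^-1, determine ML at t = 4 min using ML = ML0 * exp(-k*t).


ML = ML0 * exp(-k * t)
ML = 68 * exp(-0.016 * 4)
ML = 68 * 0.9380
ML = 63.78 MU

63.78 MU


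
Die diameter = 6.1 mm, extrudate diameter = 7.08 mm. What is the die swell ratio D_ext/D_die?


Die swell ratio = D_extrudate / D_die
= 7.08 / 6.1
= 1.161

Die swell = 1.161


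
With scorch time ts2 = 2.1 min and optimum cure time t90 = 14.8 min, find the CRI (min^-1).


CRI = 100 / (t90 - ts2)
= 100 / (14.8 - 2.1)
= 100 / 12.7
= 7.87 min^-1

7.87 min^-1


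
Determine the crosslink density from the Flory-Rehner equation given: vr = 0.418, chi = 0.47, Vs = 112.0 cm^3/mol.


ln(1 - vr) = ln(1 - 0.418) = -0.5413
Numerator = -((-0.5413) + 0.418 + 0.47 * 0.418^2) = 0.0412
Denominator = 112.0 * (0.418^(1/3) - 0.418/2) = 60.3340
nu = 0.0412 / 60.3340 = 6.8228e-04 mol/cm^3

6.8228e-04 mol/cm^3


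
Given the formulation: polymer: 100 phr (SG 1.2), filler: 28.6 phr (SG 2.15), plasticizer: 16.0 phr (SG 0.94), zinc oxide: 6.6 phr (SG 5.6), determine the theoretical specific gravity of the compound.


Sum of weights = 151.2
Volume contributions:
  polymer: 100/1.2 = 83.3333
  filler: 28.6/2.15 = 13.3023
  plasticizer: 16.0/0.94 = 17.0213
  zinc oxide: 6.6/5.6 = 1.1786
Sum of volumes = 114.8355
SG = 151.2 / 114.8355 = 1.317

SG = 1.317


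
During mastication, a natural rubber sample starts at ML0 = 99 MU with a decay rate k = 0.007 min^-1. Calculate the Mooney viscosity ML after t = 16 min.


ML = ML0 * exp(-k * t)
ML = 99 * exp(-0.007 * 16)
ML = 99 * 0.8940
ML = 88.51 MU

88.51 MU


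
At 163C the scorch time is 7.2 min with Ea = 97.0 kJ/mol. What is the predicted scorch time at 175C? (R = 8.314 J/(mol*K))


Convert temperatures: T1 = 163 + 273.15 = 436.15 K, T2 = 175 + 273.15 = 448.15 K
ts2_new = 7.2 * exp(97000 / 8.314 * (1/448.15 - 1/436.15))
1/T2 - 1/T1 = -6.1393e-05
ts2_new = 3.52 min

3.52 min


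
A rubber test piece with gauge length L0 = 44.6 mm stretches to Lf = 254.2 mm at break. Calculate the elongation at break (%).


Elongation = (Lf - L0) / L0 * 100
= (254.2 - 44.6) / 44.6 * 100
= 209.6 / 44.6 * 100
= 470.0%

470.0%


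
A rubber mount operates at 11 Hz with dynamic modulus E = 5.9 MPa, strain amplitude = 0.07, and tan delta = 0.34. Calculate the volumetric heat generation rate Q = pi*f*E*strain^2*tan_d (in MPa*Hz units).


Q = pi * f * E * strain^2 * tan_d
= pi * 11 * 5.9 * 0.07^2 * 0.34
= pi * 11 * 5.9 * 0.0049 * 0.34
= 0.3397

Q = 0.3397


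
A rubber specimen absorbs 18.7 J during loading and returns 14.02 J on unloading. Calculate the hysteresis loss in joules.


Hysteresis loss = loading - unloading
= 18.7 - 14.02
= 4.68 J

4.68 J


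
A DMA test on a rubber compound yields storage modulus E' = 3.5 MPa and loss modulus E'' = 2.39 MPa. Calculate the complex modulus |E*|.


|E*| = sqrt(E'^2 + E''^2)
= sqrt(3.5^2 + 2.39^2)
= sqrt(12.2500 + 5.7121)
= 4.238 MPa

4.238 MPa


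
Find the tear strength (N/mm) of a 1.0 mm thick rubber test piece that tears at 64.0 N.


Tear strength = force / thickness
= 64.0 / 1.0
= 64.0 N/mm

64.0 N/mm


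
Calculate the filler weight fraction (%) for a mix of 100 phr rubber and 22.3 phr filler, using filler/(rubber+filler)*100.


Filler % = filler / (rubber + filler) * 100
= 22.3 / (100 + 22.3) * 100
= 22.3 / 122.3 * 100
= 18.23%

18.23%


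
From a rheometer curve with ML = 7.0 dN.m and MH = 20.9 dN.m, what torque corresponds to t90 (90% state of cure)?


M90 = ML + 0.9 * (MH - ML)
M90 = 7.0 + 0.9 * (20.9 - 7.0)
M90 = 7.0 + 0.9 * 13.9
M90 = 19.51 dN.m

19.51 dN.m


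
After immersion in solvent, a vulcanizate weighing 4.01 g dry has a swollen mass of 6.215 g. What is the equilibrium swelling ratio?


Q = W_swollen / W_dry
Q = 6.215 / 4.01
Q = 1.55

Q = 1.55


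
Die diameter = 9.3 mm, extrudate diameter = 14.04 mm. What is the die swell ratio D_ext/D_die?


Die swell ratio = D_extrudate / D_die
= 14.04 / 9.3
= 1.51

Die swell = 1.51


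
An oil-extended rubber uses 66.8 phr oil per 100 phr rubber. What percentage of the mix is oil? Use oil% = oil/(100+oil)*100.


Oil % = oil / (100 + oil) * 100
= 66.8 / (100 + 66.8) * 100
= 66.8 / 166.8 * 100
= 40.05%

40.05%


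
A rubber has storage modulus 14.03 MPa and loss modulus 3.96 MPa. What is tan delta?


tan delta = E'' / E'
= 3.96 / 14.03
= 0.2823

tan delta = 0.2823


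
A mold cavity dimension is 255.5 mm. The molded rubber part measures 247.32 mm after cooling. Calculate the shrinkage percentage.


Shrinkage = (mold - part) / mold * 100
= (255.5 - 247.32) / 255.5 * 100
= 8.18 / 255.5 * 100
= 3.2%

3.2%


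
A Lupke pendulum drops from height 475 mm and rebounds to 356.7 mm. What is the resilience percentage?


Resilience = h_rebound / h_drop * 100
= 356.7 / 475 * 100
= 75.1%

75.1%


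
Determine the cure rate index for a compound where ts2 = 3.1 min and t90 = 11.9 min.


CRI = 100 / (t90 - ts2)
= 100 / (11.9 - 3.1)
= 100 / 8.8
= 11.36 min^-1

11.36 min^-1


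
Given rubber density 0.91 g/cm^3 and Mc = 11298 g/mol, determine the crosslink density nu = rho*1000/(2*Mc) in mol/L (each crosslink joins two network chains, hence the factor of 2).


nu = rho * 1000 / (2 * Mc)
nu = 0.91 * 1000 / (2 * 11298)
nu = 910.0 / 22596
nu = 0.0403 mol/L

0.0403 mol/L


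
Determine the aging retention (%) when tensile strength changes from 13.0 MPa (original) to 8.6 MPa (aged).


Retention = aged / original * 100
= 8.6 / 13.0 * 100
= 66.2%

66.2%


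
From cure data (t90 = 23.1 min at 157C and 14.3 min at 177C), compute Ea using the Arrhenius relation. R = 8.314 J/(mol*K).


T1 = 430.15 K, T2 = 450.15 K
1/T1 - 1/T2 = 1.0329e-04
ln(t1/t2) = ln(23.1/14.3) = 0.4796
Ea = 8.314 * 0.4796 / 1.0329e-04 = 38602.1953 J/mol
Ea = 38.6 kJ/mol

38.6 kJ/mol


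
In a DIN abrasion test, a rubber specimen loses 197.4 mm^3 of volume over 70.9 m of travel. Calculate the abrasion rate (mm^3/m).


Rate = volume_loss / distance
= 197.4 / 70.9
= 2.784 mm^3/m

2.784 mm^3/m


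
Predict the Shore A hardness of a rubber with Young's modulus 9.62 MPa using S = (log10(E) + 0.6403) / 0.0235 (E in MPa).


log10(E) = 0.0235*S - 0.6403  =>  S = (log10(E) + 0.6403) / 0.0235
log10(9.62) = 0.983175
S = (0.983175 + 0.6403) / 0.0235 = 1.623475 / 0.0235
S = 69.1

Shore A = 69.1


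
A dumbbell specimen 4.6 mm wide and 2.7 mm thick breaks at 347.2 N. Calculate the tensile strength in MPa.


Area = width * thickness = 4.6 * 2.7 = 12.42 mm^2
TS = force / area = 347.2 / 12.42 = 27.95 MPa

27.95 MPa


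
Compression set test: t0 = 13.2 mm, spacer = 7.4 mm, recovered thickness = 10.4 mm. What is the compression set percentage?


CS = (t0 - recovered) / (t0 - ts) * 100
= (13.2 - 10.4) / (13.2 - 7.4) * 100
= 2.8 / 5.8 * 100
= 48.3%

48.3%


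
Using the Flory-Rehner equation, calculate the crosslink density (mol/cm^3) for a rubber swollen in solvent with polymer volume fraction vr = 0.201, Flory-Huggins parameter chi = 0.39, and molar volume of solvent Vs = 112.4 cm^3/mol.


ln(1 - vr) = ln(1 - 0.201) = -0.2244
Numerator = -((-0.2244) + 0.201 + 0.39 * 0.201^2) = 0.0076
Denominator = 112.4 * (0.201^(1/3) - 0.201/2) = 54.5451
nu = 0.0076 / 54.5451 = 1.4003e-04 mol/cm^3

1.4003e-04 mol/cm^3


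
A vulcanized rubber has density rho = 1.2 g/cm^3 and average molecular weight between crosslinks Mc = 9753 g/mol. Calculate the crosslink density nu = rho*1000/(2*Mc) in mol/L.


nu = rho * 1000 / (2 * Mc)
nu = 1.2 * 1000 / (2 * 9753)
nu = 1200.0 / 19506
nu = 0.0615 mol/L

0.0615 mol/L


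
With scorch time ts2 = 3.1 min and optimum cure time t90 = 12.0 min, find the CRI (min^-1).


CRI = 100 / (t90 - ts2)
= 100 / (12.0 - 3.1)
= 100 / 8.9
= 11.24 min^-1

11.24 min^-1


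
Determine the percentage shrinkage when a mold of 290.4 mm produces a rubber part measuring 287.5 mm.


Shrinkage = (mold - part) / mold * 100
= (290.4 - 287.5) / 290.4 * 100
= 2.9 / 290.4 * 100
= 1.0%

1.0%


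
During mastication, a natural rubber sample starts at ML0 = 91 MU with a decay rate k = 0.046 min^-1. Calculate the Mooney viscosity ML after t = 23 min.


ML = ML0 * exp(-k * t)
ML = 91 * exp(-0.046 * 23)
ML = 91 * 0.3471
ML = 31.59 MU

31.59 MU


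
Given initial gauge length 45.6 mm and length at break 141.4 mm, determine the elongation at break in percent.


Elongation = (Lf - L0) / L0 * 100
= (141.4 - 45.6) / 45.6 * 100
= 95.8 / 45.6 * 100
= 210.1%

210.1%


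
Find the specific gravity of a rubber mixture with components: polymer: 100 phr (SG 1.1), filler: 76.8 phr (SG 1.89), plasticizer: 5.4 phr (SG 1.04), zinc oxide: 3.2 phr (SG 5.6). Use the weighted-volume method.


Sum of weights = 185.4
Volume contributions:
  polymer: 100/1.1 = 90.9091
  filler: 76.8/1.89 = 40.6349
  plasticizer: 5.4/1.04 = 5.1923
  zinc oxide: 3.2/5.6 = 0.5714
Sum of volumes = 137.3077
SG = 185.4 / 137.3077 = 1.35

SG = 1.35


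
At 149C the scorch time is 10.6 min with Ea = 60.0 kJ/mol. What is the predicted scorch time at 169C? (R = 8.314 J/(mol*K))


Convert temperatures: T1 = 149 + 273.15 = 422.15 K, T2 = 169 + 273.15 = 442.15 K
ts2_new = 10.6 * exp(60000 / 8.314 * (1/442.15 - 1/422.15))
1/T2 - 1/T1 = -1.0715e-04
ts2_new = 4.89 min

4.89 min
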